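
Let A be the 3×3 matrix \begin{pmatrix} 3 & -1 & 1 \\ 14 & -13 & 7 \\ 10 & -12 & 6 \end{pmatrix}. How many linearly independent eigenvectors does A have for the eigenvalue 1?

1

A − 1I = [[2, -1, 1], [14, -14, 7], [10, -12, 5]].
This matrix has rank 2, so its null space has dimension 3 − 2 = 1.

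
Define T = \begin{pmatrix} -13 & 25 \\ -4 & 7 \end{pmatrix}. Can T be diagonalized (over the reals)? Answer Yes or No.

Characteristic polynomial: p(μ) = μ^2 + 6μ + 9 = (μ + 3)^2.
μ = -3 has algebraic multiplicity 2; rank(T + 3I) = 1, so geometric multiplicity = 1.
Geometric multiplicity < algebraic multiplicity, so T is not diagonalizable.

No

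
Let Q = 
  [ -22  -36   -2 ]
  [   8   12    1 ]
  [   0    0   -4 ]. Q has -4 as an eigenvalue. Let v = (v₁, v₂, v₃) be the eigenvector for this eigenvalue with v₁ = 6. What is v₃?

0

Q + 4I = [[-18, -36, -2], [8, 16, 1], [0, 0, 0]].
Solving (Q + 4I)v = 0 gives the eigenspace spanned by (6, -3, 0).
With v₁ = 6, v = (6, -3, 0), so v₃ = 0.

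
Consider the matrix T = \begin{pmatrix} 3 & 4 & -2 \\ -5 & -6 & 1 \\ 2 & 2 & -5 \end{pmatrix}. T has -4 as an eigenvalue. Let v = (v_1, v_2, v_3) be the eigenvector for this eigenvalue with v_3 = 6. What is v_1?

T + 4I = [[7, 4, -2], [-5, -2, 1], [2, 2, -1]].
Solving (T + 4I)v = 0 gives the eigenspace spanned by (0, 3, 6).
With v_3 = 6, v = (0, 3, 6), so v_1 = 0.

0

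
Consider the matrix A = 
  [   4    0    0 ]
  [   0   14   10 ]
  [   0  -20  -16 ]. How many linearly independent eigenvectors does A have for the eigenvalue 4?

2

A − 4I = [[0, 0, 0], [0, 10, 10], [0, -20, -20]].
This matrix has rank 1, so its null space has dimension 3 − 1 = 2.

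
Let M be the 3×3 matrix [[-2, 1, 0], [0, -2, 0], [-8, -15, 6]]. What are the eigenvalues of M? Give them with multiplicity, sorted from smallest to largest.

Characteristic polynomial: p(λ) = λ^3 - 2λ^2 - 20λ - 24 = (λ - 6)(λ + 2)^2.
Roots (with multiplicity): -2, -2, 6.

-2, -2, 6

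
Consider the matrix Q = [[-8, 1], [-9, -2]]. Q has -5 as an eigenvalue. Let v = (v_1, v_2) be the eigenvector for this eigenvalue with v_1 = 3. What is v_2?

9

Q + 5I = [[-3, 1], [-9, 3]].
Solving (Q + 5I)v = 0 gives the eigenspace spanned by (3, 9).
With v_1 = 3, v = (3, 9), so v_2 = 9.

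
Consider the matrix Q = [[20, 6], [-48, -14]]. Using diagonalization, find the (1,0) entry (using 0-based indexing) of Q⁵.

Characteristic polynomial: λ^2 - 6λ + 8 = (λ - 4)(λ - 2), so the eigenvalues are 2, 4.
λ=2: eigenvector (1, -3).
λ=4: eigenvector (3, -8).
P = [[1, 3], [-3, -8]], D = diag(2, 4), P⁻¹ = [[-8, -3], [3, 1]].
Q⁵ = P·diag(32, 1024)·P⁻¹ = [[8960, 2976], [-23808, -7904]].
The requested entry is -23808.

-23808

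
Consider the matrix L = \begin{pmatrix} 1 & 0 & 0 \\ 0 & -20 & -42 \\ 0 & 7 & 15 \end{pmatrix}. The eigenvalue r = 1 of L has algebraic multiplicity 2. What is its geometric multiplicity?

L − 1I = [[0, 0, 0], [0, -21, -42], [0, 7, 14]].
This matrix has rank 1, so its null space has dimension 3 − 1 = 2.

2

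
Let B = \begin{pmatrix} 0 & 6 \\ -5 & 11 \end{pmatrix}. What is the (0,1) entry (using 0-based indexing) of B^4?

4026

Characteristic polynomial: r^2 - 11r + 30 = (r - 6)(r - 5), so the eigenvalues are 5, 6.
r=5: eigenvector (6, 5).
r=6: eigenvector (1, 1).
P = [[6, 1], [5, 1]], D = diag(5, 6), P⁻¹ = [[1, -1], [-5, 6]].
B⁴ = P·diag(625, 1296)·P⁻¹ = [[-2730, 4026], [-3355, 4651]].
The requested entry is 4026.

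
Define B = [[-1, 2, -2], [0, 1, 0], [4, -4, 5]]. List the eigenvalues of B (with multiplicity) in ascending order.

1, 1, 3

Characteristic polynomial: p(μ) = μ^3 - 5μ^2 + 7μ - 3 = (μ - 3)(μ - 1)^2.
Roots (with multiplicity): 1, 1, 3.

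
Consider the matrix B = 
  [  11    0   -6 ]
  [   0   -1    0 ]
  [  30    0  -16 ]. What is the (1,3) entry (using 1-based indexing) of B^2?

30

Characteristic polynomial: r^3 + 6r^2 + 9r + 4 = (r + 1)^2(r + 4), so the eigenvalues are -4, -1, -1.
r=-1: eigenvector (1, 0, 2).
r=-1: eigenvector (0, 1, 0).
r=-4: eigenvector (2, 0, 5).
P = [[1, 0, 2], [0, 1, 0], [2, 0, 5]], D = diag(-1, -1, -4), P⁻¹ = [[5, 0, -2], [0, 1, 0], [-2, 0, 1]].
B² = P·diag(1, 1, 16)·P⁻¹ = [[-59, 0, 30], [0, 1, 0], [-150, 0, 76]].
The requested entry is 30.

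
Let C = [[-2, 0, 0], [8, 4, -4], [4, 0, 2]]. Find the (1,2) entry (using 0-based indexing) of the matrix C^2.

-24

Characteristic polynomial: t^3 - 4t^2 - 4t + 16 = (t - 4)(t - 2)(t + 2), so the eigenvalues are -2, 2, 4.
t=-2: eigenvector (1, -2, -1).
t=4: eigenvector (0, 1, 0).
t=2: eigenvector (0, 2, 1).
P = [[1, 0, 0], [-2, 1, 2], [-1, 0, 1]], D = diag(-2, 4, 2), P⁻¹ = [[1, 0, 0], [0, 1, -2], [1, 0, 1]].
C² = P·diag(4, 16, 4)·P⁻¹ = [[4, 0, 0], [0, 16, -24], [0, 0, 4]].
The requested entry is -24.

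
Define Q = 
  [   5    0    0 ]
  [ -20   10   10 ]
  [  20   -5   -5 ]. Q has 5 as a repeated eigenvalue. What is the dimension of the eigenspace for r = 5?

2

Q − 5I = [[0, 0, 0], [-20, 5, 10], [20, -5, -10]].
This matrix has rank 1, so its null space has dimension 3 − 1 = 2.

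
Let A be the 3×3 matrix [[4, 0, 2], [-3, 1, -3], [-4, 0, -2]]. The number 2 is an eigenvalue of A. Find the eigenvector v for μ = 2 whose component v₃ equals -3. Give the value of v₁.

A − 2I = [[2, 0, 2], [-3, -1, -3], [-4, 0, -4]].
Solving (A − 2I)v = 0 gives the eigenspace spanned by (3, 0, -3).
With v₃ = -3, v = (3, 0, -3), so v₁ = 3.

3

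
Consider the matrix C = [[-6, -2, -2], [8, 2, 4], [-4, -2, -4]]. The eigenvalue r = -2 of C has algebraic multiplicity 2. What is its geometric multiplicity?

C + 2I = [[-4, -2, -2], [8, 4, 4], [-4, -2, -2]].
This matrix has rank 1, so its null space has dimension 3 − 1 = 2.

2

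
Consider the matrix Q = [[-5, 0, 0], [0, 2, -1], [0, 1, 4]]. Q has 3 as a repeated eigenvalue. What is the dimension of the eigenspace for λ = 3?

1

Q − 3I = [[-8, 0, 0], [0, -1, -1], [0, 1, 1]].
This matrix has rank 2, so its null space has dimension 3 − 2 = 1.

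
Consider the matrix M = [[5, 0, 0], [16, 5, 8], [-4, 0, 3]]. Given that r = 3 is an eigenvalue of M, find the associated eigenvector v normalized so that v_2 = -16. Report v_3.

M − 3I = [[2, 0, 0], [16, 2, 8], [-4, 0, 0]].
Solving (M − 3I)v = 0 gives the eigenspace spanned by (0, -16, 4).
With v_2 = -16, v = (0, -16, 4), so v_3 = 4.

4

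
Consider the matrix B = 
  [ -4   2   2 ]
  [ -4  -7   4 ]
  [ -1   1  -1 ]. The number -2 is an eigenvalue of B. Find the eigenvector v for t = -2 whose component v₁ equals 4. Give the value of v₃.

4

B + 2I = [[-2, 2, 2], [-4, -5, 4], [-1, 1, 1]].
Solving (B + 2I)v = 0 gives the eigenspace spanned by (4, 0, 4).
With v₁ = 4, v = (4, 0, 4), so v₃ = 4.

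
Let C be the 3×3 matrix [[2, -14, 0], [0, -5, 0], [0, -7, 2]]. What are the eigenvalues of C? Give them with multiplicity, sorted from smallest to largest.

Characteristic polynomial: p(s) = s^3 + s^2 - 16s + 20 = (s - 2)^2(s + 5).
Roots (with multiplicity): -5, 2, 2.

-5, 2, 2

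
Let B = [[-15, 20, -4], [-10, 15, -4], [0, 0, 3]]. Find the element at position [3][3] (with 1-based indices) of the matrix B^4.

81

Characteristic polynomial: r^3 - 3r^2 - 25r + 75 = (r - 5)(r - 3)(r + 5), so the eigenvalues are -5, 3, 5.
r=3: eigenvector (2, 2, 1).
r=-5: eigenvector (2, 1, 0).
r=5: eigenvector (-1, -1, 0).
P = [[2, 2, -1], [2, 1, -1], [1, 0, 0]], D = diag(3, -5, 5), P⁻¹ = [[0, 0, 1], [1, -1, 0], [1, -2, 2]].
B⁴ = P·diag(81, 625, 625)·P⁻¹ = [[625, 0, -1088], [0, 625, -1088], [0, 0, 81]].
The requested entry is 81.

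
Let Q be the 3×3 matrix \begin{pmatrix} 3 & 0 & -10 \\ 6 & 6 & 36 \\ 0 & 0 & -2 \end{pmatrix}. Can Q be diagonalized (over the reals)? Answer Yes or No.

Yes

Characteristic polynomial: p(r) = r^3 - 7r^2 + 36 = (r - 6)(r - 3)(r + 2).
All 3 eigenvalues are distinct, so Q is diagonalizable.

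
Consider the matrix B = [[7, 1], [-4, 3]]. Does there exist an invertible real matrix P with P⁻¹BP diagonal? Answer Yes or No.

Characteristic polynomial: p(r) = r^2 - 10r + 25 = (r - 5)^2.
r = 5 has algebraic multiplicity 2; rank(B − 5I) = 1, so geometric multiplicity = 1.
Geometric multiplicity < algebraic multiplicity, so B is not diagonalizable.

No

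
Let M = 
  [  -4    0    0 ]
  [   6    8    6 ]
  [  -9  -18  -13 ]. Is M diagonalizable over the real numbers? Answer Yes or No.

Yes

Characteristic polynomial: p(t) = t^3 + 9t^2 + 24t + 16 = (t + 1)(t + 4)^2.
t = -4 has algebraic multiplicity 2; rank(M + 4I) = 1, so geometric multiplicity = 2.
Every eigenvalue has geometric = algebraic multiplicity, so M is diagonalizable.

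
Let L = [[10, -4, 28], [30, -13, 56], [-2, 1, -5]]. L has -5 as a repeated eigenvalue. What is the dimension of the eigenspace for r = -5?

1

L + 5I = [[15, -4, 28], [30, -8, 56], [-2, 1, 0]].
This matrix has rank 2, so its null space has dimension 3 − 2 = 1.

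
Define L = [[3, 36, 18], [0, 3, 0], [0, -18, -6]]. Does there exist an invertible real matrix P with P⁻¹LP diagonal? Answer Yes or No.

Characteristic polynomial: p(λ) = λ^3 - 27λ + 54 = (λ - 3)^2(λ + 6).
λ = 3 has algebraic multiplicity 2; rank(L − 3I) = 1, so geometric multiplicity = 2.
Every eigenvalue has geometric = algebraic multiplicity, so L is diagonalizable.

Yes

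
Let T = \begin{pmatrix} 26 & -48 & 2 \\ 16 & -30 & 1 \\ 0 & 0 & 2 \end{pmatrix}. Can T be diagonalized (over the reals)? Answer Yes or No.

No

Characteristic polynomial: p(r) = r^3 + 2r^2 - 20r + 24 = (r - 2)^2(r + 6).
r = 2 has algebraic multiplicity 2; rank(T − 2I) = 2, so geometric multiplicity = 1.
Geometric multiplicity < algebraic multiplicity, so T is not diagonalizable.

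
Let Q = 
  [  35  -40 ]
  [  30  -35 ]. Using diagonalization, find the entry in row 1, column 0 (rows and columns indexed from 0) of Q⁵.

Characteristic polynomial: s^2 - 25 = (s - 5)(s + 5), so the eigenvalues are -5, 5.
s=5: eigenvector (4, 3).
s=-5: eigenvector (1, 1).
P = [[4, 1], [3, 1]], D = diag(5, -5), P⁻¹ = [[1, -1], [-3, 4]].
Q⁵ = P·diag(3125, -3125)·P⁻¹ = [[21875, -25000], [18750, -21875]].
The requested entry is 18750.

18750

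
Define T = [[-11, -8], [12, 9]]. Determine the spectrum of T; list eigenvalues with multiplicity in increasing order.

Characteristic polynomial: p(λ) = λ^2 + 2λ - 3 = (λ - 1)(λ + 3).
Roots (with multiplicity): -3, 1.

-3, 1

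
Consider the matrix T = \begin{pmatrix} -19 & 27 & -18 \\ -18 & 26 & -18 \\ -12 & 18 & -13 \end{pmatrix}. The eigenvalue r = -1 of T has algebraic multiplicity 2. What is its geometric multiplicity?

T + 1I = [[-18, 27, -18], [-18, 27, -18], [-12, 18, -12]].
This matrix has rank 1, so its null space has dimension 3 − 1 = 2.

2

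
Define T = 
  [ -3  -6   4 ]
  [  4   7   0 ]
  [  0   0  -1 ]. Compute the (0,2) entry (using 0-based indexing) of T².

-16

Characteristic polynomial: r^3 - 3r^2 - r + 3 = (r - 3)(r - 1)(r + 1), so the eigenvalues are -1, 1, 3.
r=1: eigenvector (3, -2, 0).
r=3: eigenvector (-1, 1, 0).
r=-1: eigenvector (-4, 2, 1).
P = [[3, -1, -4], [-2, 1, 2], [0, 0, 1]], D = diag(1, 3, -1), P⁻¹ = [[1, 1, 2], [2, 3, 2], [0, 0, 1]].
T² = P·diag(1, 9, 1)·P⁻¹ = [[-15, -24, -16], [16, 25, 16], [0, 0, 1]].
The requested entry is -16.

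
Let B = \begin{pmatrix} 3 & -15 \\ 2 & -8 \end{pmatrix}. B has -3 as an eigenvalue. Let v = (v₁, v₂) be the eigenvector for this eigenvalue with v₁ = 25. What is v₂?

B + 3I = [[6, -15], [2, -5]].
Solving (B + 3I)v = 0 gives the eigenspace spanned by (25, 10).
With v₁ = 25, v = (25, 10), so v₂ = 10.

10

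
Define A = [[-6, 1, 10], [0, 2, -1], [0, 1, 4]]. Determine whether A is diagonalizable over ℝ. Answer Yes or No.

No

Characteristic polynomial: p(s) = s^3 - 27s + 54 = (s - 3)^2(s + 6).
s = 3 has algebraic multiplicity 2; rank(A − 3I) = 2, so geometric multiplicity = 1.
Geometric multiplicity < algebraic multiplicity, so A is not diagonalizable.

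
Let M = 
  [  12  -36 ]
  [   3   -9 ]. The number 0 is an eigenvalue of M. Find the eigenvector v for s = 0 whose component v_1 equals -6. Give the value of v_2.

-2

M = [[12, -36], [3, -9]].
Solving (M)v = 0 gives the eigenspace spanned by (-6, -2).
With v_1 = -6, v = (-6, -2), so v_2 = -2.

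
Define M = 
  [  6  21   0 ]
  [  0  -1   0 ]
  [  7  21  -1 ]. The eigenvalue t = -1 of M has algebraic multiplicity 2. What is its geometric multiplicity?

M + 1I = [[7, 21, 0], [0, 0, 0], [7, 21, 0]].
This matrix has rank 1, so its null space has dimension 3 − 1 = 2.

2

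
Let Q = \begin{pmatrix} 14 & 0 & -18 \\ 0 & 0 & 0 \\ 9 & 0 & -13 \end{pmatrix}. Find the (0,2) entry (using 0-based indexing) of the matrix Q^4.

Characteristic polynomial: μ^3 - μ^2 - 20μ = μ(μ - 5)(μ + 4), so the eigenvalues are -4, 0, 5.
μ=5: eigenvector (2, 0, 1).
μ=-4: eigenvector (1, 0, 1).
μ=0: eigenvector (0, 1, 0).
P = [[2, 1, 0], [0, 0, 1], [1, 1, 0]], D = diag(5, -4, 0), P⁻¹ = [[1, 0, -1], [-1, 0, 2], [0, 1, 0]].
Q⁴ = P·diag(625, 256, 0)·P⁻¹ = [[994, 0, -738], [0, 0, 0], [369, 0, -113]].
The requested entry is -738.

-738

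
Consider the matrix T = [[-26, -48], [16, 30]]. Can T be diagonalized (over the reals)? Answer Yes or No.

Characteristic polynomial: p(r) = r^2 - 4r - 12 = (r - 6)(r + 2).
All 2 eigenvalues are distinct, so T is diagonalizable.

Yes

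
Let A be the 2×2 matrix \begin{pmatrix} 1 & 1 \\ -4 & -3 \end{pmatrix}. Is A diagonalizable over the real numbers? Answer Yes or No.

Characteristic polynomial: p(s) = s^2 + 2s + 1 = (s + 1)^2.
s = -1 has algebraic multiplicity 2; rank(A + 1I) = 1, so geometric multiplicity = 1.
Geometric multiplicity < algebraic multiplicity, so A is not diagonalizable.

No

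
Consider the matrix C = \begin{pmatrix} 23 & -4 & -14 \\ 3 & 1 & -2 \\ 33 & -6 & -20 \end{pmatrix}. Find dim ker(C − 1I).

1

C − 1I = [[22, -4, -14], [3, 0, -2], [33, -6, -21]].
This matrix has rank 2, so its null space has dimension 3 − 2 = 1.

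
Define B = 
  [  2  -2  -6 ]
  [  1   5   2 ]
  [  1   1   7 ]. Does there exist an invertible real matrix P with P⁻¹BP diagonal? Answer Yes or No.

No

Characteristic polynomial: p(r) = r^3 - 14r^2 + 65r - 100 = (r - 5)^2(r - 4).
r = 5 has algebraic multiplicity 2; rank(B − 5I) = 2, so geometric multiplicity = 1.
Geometric multiplicity < algebraic multiplicity, so B is not diagonalizable.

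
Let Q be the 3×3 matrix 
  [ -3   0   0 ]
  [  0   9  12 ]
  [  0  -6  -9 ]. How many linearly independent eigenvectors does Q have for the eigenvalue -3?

Q + 3I = [[0, 0, 0], [0, 12, 12], [0, -6, -6]].
This matrix has rank 1, so its null space has dimension 3 − 1 = 2.

2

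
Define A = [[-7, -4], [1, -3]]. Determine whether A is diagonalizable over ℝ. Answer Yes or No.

Characteristic polynomial: p(μ) = μ^2 + 10μ + 25 = (μ + 5)^2.
μ = -5 has algebraic multiplicity 2; rank(A + 5I) = 1, so geometric multiplicity = 1.
Geometric multiplicity < algebraic multiplicity, so A is not diagonalizable.

No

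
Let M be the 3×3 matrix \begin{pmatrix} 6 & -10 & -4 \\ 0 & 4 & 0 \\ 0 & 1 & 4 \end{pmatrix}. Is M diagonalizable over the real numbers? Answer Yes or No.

No

Characteristic polynomial: p(λ) = λ^3 - 14λ^2 + 64λ - 96 = (λ - 6)(λ - 4)^2.
λ = 4 has algebraic multiplicity 2; rank(M − 4I) = 2, so geometric multiplicity = 1.
Geometric multiplicity < algebraic multiplicity, so M is not diagonalizable.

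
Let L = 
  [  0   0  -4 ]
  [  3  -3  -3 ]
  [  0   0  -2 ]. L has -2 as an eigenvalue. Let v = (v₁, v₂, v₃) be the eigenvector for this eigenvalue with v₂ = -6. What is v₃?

L + 2I = [[2, 0, -4], [3, -1, -3], [0, 0, 0]].
Solving (L + 2I)v = 0 gives the eigenspace spanned by (-4, -6, -2).
With v₂ = -6, v = (-4, -6, -2), so v₃ = -2.

-2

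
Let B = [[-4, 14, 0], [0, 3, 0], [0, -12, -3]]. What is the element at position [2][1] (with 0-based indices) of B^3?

Characteristic polynomial: r^3 + 4r^2 - 9r - 36 = (r - 3)(r + 3)(r + 4), so the eigenvalues are -4, -3, 3.
r=3: eigenvector (2, 1, -2).
r=-4: eigenvector (1, 0, 0).
r=-3: eigenvector (0, 0, 1).
P = [[2, 1, 0], [1, 0, 0], [-2, 0, 1]], D = diag(3, -4, -3), P⁻¹ = [[0, 1, 0], [1, -2, 0], [0, 2, 1]].
B³ = P·diag(27, -64, -27)·P⁻¹ = [[-64, 182, 0], [0, 27, 0], [0, -108, -27]].
The requested entry is -108.

-108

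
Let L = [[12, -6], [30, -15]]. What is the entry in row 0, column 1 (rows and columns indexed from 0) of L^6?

1458

Characteristic polynomial: μ^2 + 3μ = μ(μ + 3), so the eigenvalues are -3, 0.
μ=-3: eigenvector (-2, -5).
μ=0: eigenvector (1, 2).
P = [[-2, 1], [-5, 2]], D = diag(-3, 0), P⁻¹ = [[2, -1], [5, -2]].
L⁶ = P·diag(729, 0)·P⁻¹ = [[-2916, 1458], [-7290, 3645]].
The requested entry is 1458.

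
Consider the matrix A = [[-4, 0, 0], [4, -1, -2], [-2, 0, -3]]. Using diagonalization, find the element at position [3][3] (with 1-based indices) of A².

Characteristic polynomial: t^3 + 8t^2 + 19t + 12 = (t + 1)(t + 3)(t + 4), so the eigenvalues are -4, -3, -1.
t=-4: eigenvector (1, 0, 2).
t=-1: eigenvector (0, 1, 0).
t=-3: eigenvector (0, 1, 1).
P = [[1, 0, 0], [0, 1, 1], [2, 0, 1]], D = diag(-4, -1, -3), P⁻¹ = [[1, 0, 0], [2, 1, -1], [-2, 0, 1]].
A² = P·diag(16, 1, 9)·P⁻¹ = [[16, 0, 0], [-16, 1, 8], [14, 0, 9]].
The requested entry is 9.

9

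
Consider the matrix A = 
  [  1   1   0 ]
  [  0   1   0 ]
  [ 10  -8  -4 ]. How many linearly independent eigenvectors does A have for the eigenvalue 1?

A − 1I = [[0, 1, 0], [0, 0, 0], [10, -8, -5]].
This matrix has rank 2, so its null space has dimension 3 − 2 = 1.

1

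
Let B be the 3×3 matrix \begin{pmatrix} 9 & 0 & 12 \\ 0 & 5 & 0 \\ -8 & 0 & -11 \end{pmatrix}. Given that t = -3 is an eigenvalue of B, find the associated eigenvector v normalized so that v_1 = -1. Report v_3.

1

B + 3I = [[12, 0, 12], [0, 8, 0], [-8, 0, -8]].
Solving (B + 3I)v = 0 gives the eigenspace spanned by (-1, 0, 1).
With v_1 = -1, v = (-1, 0, 1), so v_3 = 1.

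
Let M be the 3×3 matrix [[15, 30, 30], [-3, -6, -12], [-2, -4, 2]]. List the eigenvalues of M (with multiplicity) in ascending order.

Characteristic polynomial: p(s) = s^3 - 11s^2 + 30s = s(s - 6)(s - 5).
Roots (with multiplicity): 0, 5, 6.

0, 5, 6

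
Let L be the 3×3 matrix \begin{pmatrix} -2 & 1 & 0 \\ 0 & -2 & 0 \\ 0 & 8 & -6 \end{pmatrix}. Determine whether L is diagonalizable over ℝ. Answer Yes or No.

Characteristic polynomial: p(r) = r^3 + 10r^2 + 28r + 24 = (r + 2)^2(r + 6).
r = -2 has algebraic multiplicity 2; rank(L + 2I) = 2, so geometric multiplicity = 1.
Geometric multiplicity < algebraic multiplicity, so L is not diagonalizable.

No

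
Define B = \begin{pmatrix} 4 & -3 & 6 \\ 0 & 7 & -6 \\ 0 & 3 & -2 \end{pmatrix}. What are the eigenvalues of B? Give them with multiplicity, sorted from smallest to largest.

1, 4, 4

Characteristic polynomial: p(λ) = λ^3 - 9λ^2 + 24λ - 16 = (λ - 4)^2(λ - 1).
Roots (with multiplicity): 1, 4, 4.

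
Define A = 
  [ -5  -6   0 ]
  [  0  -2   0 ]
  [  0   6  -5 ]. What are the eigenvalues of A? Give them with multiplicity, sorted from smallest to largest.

-5, -5, -2

Characteristic polynomial: p(r) = r^3 + 12r^2 + 45r + 50 = (r + 2)(r + 5)^2.
Roots (with multiplicity): -5, -5, -2.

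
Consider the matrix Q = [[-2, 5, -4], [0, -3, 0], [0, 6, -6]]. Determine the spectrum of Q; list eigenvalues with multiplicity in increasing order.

Characteristic polynomial: p(μ) = μ^3 + 11μ^2 + 36μ + 36 = (μ + 2)(μ + 3)(μ + 6).
Roots (with multiplicity): -6, -3, -2.

-6, -3, -2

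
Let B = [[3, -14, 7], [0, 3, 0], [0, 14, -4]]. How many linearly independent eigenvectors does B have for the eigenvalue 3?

2

B − 3I = [[0, -14, 7], [0, 0, 0], [0, 14, -7]].
This matrix has rank 1, so its null space has dimension 3 − 1 = 2.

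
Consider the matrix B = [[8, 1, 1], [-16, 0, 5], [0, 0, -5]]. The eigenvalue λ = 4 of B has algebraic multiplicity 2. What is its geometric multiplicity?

1

B − 4I = [[4, 1, 1], [-16, -4, 5], [0, 0, -9]].
This matrix has rank 2, so its null space has dimension 3 − 2 = 1.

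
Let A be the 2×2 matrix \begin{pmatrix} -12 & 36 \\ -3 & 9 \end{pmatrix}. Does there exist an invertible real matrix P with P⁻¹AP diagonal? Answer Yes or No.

Characteristic polynomial: p(λ) = λ^2 + 3λ = λ(λ + 3).
All 2 eigenvalues are distinct, so A is diagonalizable.

Yes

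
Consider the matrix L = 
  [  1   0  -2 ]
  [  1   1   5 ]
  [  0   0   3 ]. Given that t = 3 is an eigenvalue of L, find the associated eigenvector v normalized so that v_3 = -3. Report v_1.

L − 3I = [[-2, 0, -2], [1, -2, 5], [0, 0, 0]].
Solving (L − 3I)v = 0 gives the eigenspace spanned by (3, -6, -3).
With v_3 = -3, v = (3, -6, -3), so v_1 = 3.

3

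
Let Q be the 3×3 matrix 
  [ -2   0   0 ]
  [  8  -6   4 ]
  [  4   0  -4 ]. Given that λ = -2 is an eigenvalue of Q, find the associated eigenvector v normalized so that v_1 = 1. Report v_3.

Q + 2I = [[0, 0, 0], [8, -4, 4], [4, 0, -2]].
Solving (Q + 2I)v = 0 gives the eigenspace spanned by (1, 4, 2).
With v_1 = 1, v = (1, 4, 2), so v_3 = 2.

2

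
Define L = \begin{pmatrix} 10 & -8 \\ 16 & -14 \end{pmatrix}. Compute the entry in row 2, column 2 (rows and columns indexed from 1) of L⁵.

Characteristic polynomial: t^2 + 4t - 12 = (t - 2)(t + 6), so the eigenvalues are -6, 2.
t=2: eigenvector (1, 1).
t=-6: eigenvector (-1, -2).
P = [[1, -1], [1, -2]], D = diag(2, -6), P⁻¹ = [[2, -1], [1, -1]].
L⁵ = P·diag(32, -7776)·P⁻¹ = [[7840, -7808], [15616, -15584]].
The requested entry is -15584.

-15584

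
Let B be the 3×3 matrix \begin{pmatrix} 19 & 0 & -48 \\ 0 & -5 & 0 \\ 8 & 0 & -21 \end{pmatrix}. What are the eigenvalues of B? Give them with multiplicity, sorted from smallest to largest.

Characteristic polynomial: p(r) = r^3 + 7r^2 - 5r - 75 = (r - 3)(r + 5)^2.
Roots (with multiplicity): -5, -5, 3.

-5, -5, 3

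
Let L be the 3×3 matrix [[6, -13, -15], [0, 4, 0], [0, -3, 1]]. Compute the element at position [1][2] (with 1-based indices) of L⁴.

Characteristic polynomial: t^3 - 11t^2 + 34t - 24 = (t - 6)(t - 4)(t - 1), so the eigenvalues are 1, 4, 6.
t=6: eigenvector (1, 0, 0).
t=4: eigenvector (-1, 1, -1).
t=1: eigenvector (3, 0, 1).
P = [[1, -1, 3], [0, 1, 0], [0, -1, 1]], D = diag(6, 4, 1), P⁻¹ = [[1, -2, -3], [0, 1, 0], [0, 1, 1]].
L⁴ = P·diag(1296, 256, 1)·P⁻¹ = [[1296, -2845, -3885], [0, 256, 0], [0, -255, 1]].
The requested entry is -2845.

-2845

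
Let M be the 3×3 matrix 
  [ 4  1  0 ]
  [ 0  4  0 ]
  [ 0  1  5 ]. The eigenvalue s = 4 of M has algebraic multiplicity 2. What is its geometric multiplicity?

M − 4I = [[0, 1, 0], [0, 0, 0], [0, 1, 1]].
This matrix has rank 2, so its null space has dimension 3 − 2 = 1.

1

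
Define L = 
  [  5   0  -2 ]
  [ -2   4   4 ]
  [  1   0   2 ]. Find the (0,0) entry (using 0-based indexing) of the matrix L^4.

431

Characteristic polynomial: t^3 - 11t^2 + 40t - 48 = (t - 4)^2(t - 3), so the eigenvalues are 3, 4, 4.
t=3: eigenvector (1, -2, 1).
t=4: eigenvector (0, 1, 0).
t=4: eigenvector (-2, 4, -1).
P = [[1, 0, -2], [-2, 1, 4], [1, 0, -1]], D = diag(3, 4, 4), P⁻¹ = [[-1, 0, 2], [2, 1, 0], [-1, 0, 1]].
L⁴ = P·diag(81, 256, 256)·P⁻¹ = [[431, 0, -350], [-350, 256, 700], [175, 0, -94]].
The requested entry is 431.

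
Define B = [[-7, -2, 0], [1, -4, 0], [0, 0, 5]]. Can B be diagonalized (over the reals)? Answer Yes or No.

Characteristic polynomial: p(r) = r^3 + 6r^2 - 25r - 150 = (r - 5)(r + 5)(r + 6).
All 3 eigenvalues are distinct, so B is diagonalizable.

Yes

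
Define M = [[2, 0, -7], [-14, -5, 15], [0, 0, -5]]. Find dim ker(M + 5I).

M + 5I = [[7, 0, -7], [-14, 0, 15], [0, 0, 0]].
This matrix has rank 2, so its null space has dimension 3 − 2 = 1.

1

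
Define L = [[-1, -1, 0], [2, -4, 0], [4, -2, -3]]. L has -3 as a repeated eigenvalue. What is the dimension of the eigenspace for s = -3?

L + 3I = [[2, -1, 0], [2, -1, 0], [4, -2, 0]].
This matrix has rank 1, so its null space has dimension 3 − 1 = 2.

2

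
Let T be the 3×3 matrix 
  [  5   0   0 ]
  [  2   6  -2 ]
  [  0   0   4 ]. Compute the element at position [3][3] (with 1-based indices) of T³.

64

Characteristic polynomial: r^3 - 15r^2 + 74r - 120 = (r - 6)(r - 5)(r - 4), so the eigenvalues are 4, 5, 6.
r=6: eigenvector (0, 1, 0).
r=5: eigenvector (1, -2, 0).
r=4: eigenvector (0, 1, 1).
P = [[0, 1, 0], [1, -2, 1], [0, 0, 1]], D = diag(6, 5, 4), P⁻¹ = [[2, 1, -1], [1, 0, 0], [0, 0, 1]].
T³ = P·diag(216, 125, 64)·P⁻¹ = [[125, 0, 0], [182, 216, -152], [0, 0, 64]].
The requested entry is 64.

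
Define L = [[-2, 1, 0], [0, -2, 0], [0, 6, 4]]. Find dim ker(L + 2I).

L + 2I = [[0, 1, 0], [0, 0, 0], [0, 6, 6]].
This matrix has rank 2, so its null space has dimension 3 − 2 = 1.

1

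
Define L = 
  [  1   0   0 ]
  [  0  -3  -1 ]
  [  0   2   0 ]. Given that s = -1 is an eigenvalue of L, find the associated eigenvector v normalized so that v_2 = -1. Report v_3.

L + 1I = [[2, 0, 0], [0, -2, -1], [0, 2, 1]].
Solving (L + 1I)v = 0 gives the eigenspace spanned by (0, -1, 2).
With v_2 = -1, v = (0, -1, 2), so v_3 = 2.

2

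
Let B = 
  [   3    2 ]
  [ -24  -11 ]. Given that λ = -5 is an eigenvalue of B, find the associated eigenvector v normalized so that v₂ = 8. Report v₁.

B + 5I = [[8, 2], [-24, -6]].
Solving (B + 5I)v = 0 gives the eigenspace spanned by (-2, 8).
With v₂ = 8, v = (-2, 8), so v₁ = -2.

-2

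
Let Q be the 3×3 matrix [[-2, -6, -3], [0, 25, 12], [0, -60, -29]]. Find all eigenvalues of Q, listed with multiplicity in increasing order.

Characteristic polynomial: p(r) = r^3 + 6r^2 + 3r - 10 = (r - 1)(r + 2)(r + 5).
Roots (with multiplicity): -5, -2, 1.

-5, -2, 1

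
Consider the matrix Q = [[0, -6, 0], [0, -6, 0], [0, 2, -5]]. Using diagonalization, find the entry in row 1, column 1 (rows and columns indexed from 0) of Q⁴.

1296

Characteristic polynomial: μ^3 + 11μ^2 + 30μ = μ(μ + 5)(μ + 6), so the eigenvalues are -6, -5, 0.
μ=0: eigenvector (1, 0, 0).
μ=-6: eigenvector (1, 1, -2).
μ=-5: eigenvector (0, 0, 1).
P = [[1, 1, 0], [0, 1, 0], [0, -2, 1]], D = diag(0, -6, -5), P⁻¹ = [[1, -1, 0], [0, 1, 0], [0, 2, 1]].
Q⁴ = P·diag(0, 1296, 625)·P⁻¹ = [[0, 1296, 0], [0, 1296, 0], [0, -1342, 625]].
The requested entry is 1296.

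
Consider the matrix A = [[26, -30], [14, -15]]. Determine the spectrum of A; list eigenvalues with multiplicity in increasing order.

5, 6

Characteristic polynomial: p(λ) = λ^2 - 11λ + 30 = (λ - 6)(λ - 5).
Roots (with multiplicity): 5, 6.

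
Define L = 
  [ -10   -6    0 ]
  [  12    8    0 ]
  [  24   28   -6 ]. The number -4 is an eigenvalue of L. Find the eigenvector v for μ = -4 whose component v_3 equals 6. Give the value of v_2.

3

L + 4I = [[-6, -6, 0], [12, 12, 0], [24, 28, -2]].
Solving (L + 4I)v = 0 gives the eigenspace spanned by (-3, 3, 6).
With v_3 = 6, v = (-3, 3, 6), so v_2 = 3.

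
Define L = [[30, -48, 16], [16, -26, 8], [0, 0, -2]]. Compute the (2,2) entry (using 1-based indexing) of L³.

-680

Characteristic polynomial: t^3 - 2t^2 - 20t - 24 = (t - 6)(t + 2)^2, so the eigenvalues are -2, -2, 6.
t=-2: eigenvector (-3, -2, 0).
t=6: eigenvector (2, 1, 0).
t=-2: eigenvector (-2, -1, 1).
P = [[-3, 2, -2], [-2, 1, -1], [0, 0, 1]], D = diag(-2, 6, -2), P⁻¹ = [[1, -2, 0], [2, -3, 1], [0, 0, 1]].
L³ = P·diag(-8, 216, -8)·P⁻¹ = [[888, -1344, 448], [448, -680, 224], [0, 0, -8]].
The requested entry is -680.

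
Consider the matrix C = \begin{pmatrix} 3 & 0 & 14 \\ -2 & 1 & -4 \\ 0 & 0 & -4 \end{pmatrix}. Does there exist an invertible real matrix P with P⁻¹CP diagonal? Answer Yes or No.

Characteristic polynomial: p(μ) = μ^3 - 13μ + 12 = (μ - 3)(μ - 1)(μ + 4).
All 3 eigenvalues are distinct, so C is diagonalizable.

Yes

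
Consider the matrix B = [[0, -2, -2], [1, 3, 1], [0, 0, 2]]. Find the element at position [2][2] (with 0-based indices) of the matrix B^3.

Characteristic polynomial: s^3 - 5s^2 + 8s - 4 = (s - 2)^2(s - 1), so the eigenvalues are 1, 2, 2.
s=2: eigenvector (-1, 1, 0).
s=1: eigenvector (2, -1, 0).
s=2: eigenvector (-2, 1, 1).
P = [[-1, 2, -2], [1, -1, 1], [0, 0, 1]], D = diag(2, 1, 2), P⁻¹ = [[1, 2, 0], [1, 1, 1], [0, 0, 1]].
B³ = P·diag(8, 1, 8)·P⁻¹ = [[-6, -14, -14], [7, 15, 7], [0, 0, 8]].
The requested entry is 8.

8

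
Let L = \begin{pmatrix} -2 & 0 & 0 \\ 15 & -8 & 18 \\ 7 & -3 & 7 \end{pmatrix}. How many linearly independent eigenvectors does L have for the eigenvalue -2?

L + 2I = [[0, 0, 0], [15, -6, 18], [7, -3, 9]].
This matrix has rank 2, so its null space has dimension 3 − 2 = 1.

1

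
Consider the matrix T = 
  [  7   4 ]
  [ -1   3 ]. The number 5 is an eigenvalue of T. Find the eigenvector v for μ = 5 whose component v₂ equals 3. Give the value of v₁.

T − 5I = [[2, 4], [-1, -2]].
Solving (T − 5I)v = 0 gives the eigenspace spanned by (-6, 3).
With v₂ = 3, v = (-6, 3), so v₁ = -6.

-6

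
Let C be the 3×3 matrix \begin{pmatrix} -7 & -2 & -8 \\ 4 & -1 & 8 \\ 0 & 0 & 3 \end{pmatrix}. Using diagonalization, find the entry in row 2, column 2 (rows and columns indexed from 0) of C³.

Characteristic polynomial: μ^3 + 5μ^2 - 9μ - 45 = (μ - 3)(μ + 3)(μ + 5), so the eigenvalues are -5, -3, 3.
μ=-3: eigenvector (-1, 2, 0).
μ=3: eigenvector (-1, 1, 1).
μ=-5: eigenvector (-1, 1, 0).
P = [[-1, -1, -1], [2, 1, 1], [0, 1, 0]], D = diag(-3, 3, -5), P⁻¹ = [[1, 1, 0], [0, 0, 1], [-2, -1, -1]].
C³ = P·diag(-27, 27, -125)·P⁻¹ = [[-223, -98, -152], [196, 71, 152], [0, 0, 27]].
The requested entry is 27.

27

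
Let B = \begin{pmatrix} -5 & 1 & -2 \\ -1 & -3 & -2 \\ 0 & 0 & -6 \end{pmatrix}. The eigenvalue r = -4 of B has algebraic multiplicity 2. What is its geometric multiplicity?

1

B + 4I = [[-1, 1, -2], [-1, 1, -2], [0, 0, -2]].
This matrix has rank 2, so its null space has dimension 3 − 2 = 1.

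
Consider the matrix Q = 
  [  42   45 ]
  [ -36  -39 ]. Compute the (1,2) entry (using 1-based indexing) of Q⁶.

Characteristic polynomial: μ^2 - 3μ - 18 = (μ - 6)(μ + 3), so the eigenvalues are -3, 6.
μ=-3: eigenvector (-1, 1).
μ=6: eigenvector (5, -4).
P = [[-1, 5], [1, -4]], D = diag(-3, 6), P⁻¹ = [[4, 5], [1, 1]].
Q⁶ = P·diag(729, 46656)·P⁻¹ = [[230364, 229635], [-183708, -182979]].
The requested entry is 229635.

229635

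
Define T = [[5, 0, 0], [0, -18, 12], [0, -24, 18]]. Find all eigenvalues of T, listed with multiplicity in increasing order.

Characteristic polynomial: p(λ) = λ^3 - 5λ^2 - 36λ + 180 = (λ - 6)(λ - 5)(λ + 6).
Roots (with multiplicity): -6, 5, 6.

-6, 5, 6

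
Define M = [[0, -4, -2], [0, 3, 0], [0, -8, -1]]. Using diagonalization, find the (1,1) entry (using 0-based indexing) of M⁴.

Characteristic polynomial: t^3 - 2t^2 - 3t = t(t - 3)(t + 1), so the eigenvalues are -1, 0, 3.
t=0: eigenvector (1, 0, 0).
t=3: eigenvector (0, 1, -2).
t=-1: eigenvector (2, 0, 1).
P = [[1, 0, 2], [0, 1, 0], [0, -2, 1]], D = diag(0, 3, -1), P⁻¹ = [[1, -4, -2], [0, 1, 0], [0, 2, 1]].
M⁴ = P·diag(0, 81, 1)·P⁻¹ = [[0, 4, 2], [0, 81, 0], [0, -160, 1]].
The requested entry is 81.

81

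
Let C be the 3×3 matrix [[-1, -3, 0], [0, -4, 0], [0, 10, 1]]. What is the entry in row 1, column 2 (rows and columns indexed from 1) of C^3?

Characteristic polynomial: λ^3 + 4λ^2 - λ - 4 = (λ - 1)(λ + 1)(λ + 4), so the eigenvalues are -4, -1, 1.
λ=-1: eigenvector (1, 0, 0).
λ=-4: eigenvector (1, 1, -2).
λ=1: eigenvector (0, 0, 1).
P = [[1, 1, 0], [0, 1, 0], [0, -2, 1]], D = diag(-1, -4, 1), P⁻¹ = [[1, -1, 0], [0, 1, 0], [0, 2, 1]].
C³ = P·diag(-1, -64, 1)·P⁻¹ = [[-1, -63, 0], [0, -64, 0], [0, 130, 1]].
The requested entry is -63.

-63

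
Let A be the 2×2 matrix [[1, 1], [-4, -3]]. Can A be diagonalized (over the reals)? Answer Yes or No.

No

Characteristic polynomial: p(r) = r^2 + 2r + 1 = (r + 1)^2.
r = -1 has algebraic multiplicity 2; rank(A + 1I) = 1, so geometric multiplicity = 1.
Geometric multiplicity < algebraic multiplicity, so A is not diagonalizable.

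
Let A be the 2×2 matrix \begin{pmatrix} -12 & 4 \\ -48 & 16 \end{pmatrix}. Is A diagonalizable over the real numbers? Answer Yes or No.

Yes

Characteristic polynomial: p(r) = r^2 - 4r = r(r - 4).
All 2 eigenvalues are distinct, so A is diagonalizable.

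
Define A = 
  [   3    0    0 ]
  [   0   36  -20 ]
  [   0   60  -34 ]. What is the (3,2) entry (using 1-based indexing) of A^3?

1680

Characteristic polynomial: r^3 - 5r^2 - 18r + 72 = (r - 6)(r - 3)(r + 4), so the eigenvalues are -4, 3, 6.
r=3: eigenvector (1, 0, 0).
r=6: eigenvector (0, -2, -3).
r=-4: eigenvector (0, 1, 2).
P = [[1, 0, 0], [0, -2, 1], [0, -3, 2]], D = diag(3, 6, -4), P⁻¹ = [[1, 0, 0], [0, -2, 1], [0, -3, 2]].
A³ = P·diag(27, 216, -64)·P⁻¹ = [[27, 0, 0], [0, 1056, -560], [0, 1680, -904]].
The requested entry is 1680.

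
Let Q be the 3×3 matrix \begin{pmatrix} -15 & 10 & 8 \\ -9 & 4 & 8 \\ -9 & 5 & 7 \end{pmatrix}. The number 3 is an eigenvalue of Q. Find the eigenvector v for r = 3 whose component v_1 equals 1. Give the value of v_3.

Q − 3I = [[-18, 10, 8], [-9, 1, 8], [-9, 5, 4]].
Solving (Q − 3I)v = 0 gives the eigenspace spanned by (1, 1, 1).
With v_1 = 1, v = (1, 1, 1), so v_3 = 1.

1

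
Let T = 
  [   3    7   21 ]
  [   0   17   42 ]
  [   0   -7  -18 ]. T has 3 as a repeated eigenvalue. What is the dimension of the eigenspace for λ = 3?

T − 3I = [[0, 7, 21], [0, 14, 42], [0, -7, -21]].
This matrix has rank 1, so its null space has dimension 3 − 1 = 2.

2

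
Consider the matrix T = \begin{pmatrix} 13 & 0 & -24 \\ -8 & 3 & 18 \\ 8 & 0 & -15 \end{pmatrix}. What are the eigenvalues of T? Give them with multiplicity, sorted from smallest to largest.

-3, 1, 3

Characteristic polynomial: p(μ) = μ^3 - μ^2 - 9μ + 9 = (μ - 3)(μ - 1)(μ + 3).
Roots (with multiplicity): -3, 1, 3.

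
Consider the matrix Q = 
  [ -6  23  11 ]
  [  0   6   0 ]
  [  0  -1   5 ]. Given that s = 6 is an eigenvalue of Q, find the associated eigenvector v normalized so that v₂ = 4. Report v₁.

Q − 6I = [[-12, 23, 11], [0, 0, 0], [0, -1, -1]].
Solving (Q − 6I)v = 0 gives the eigenspace spanned by (4, 4, -4).
With v₂ = 4, v = (4, 4, -4), so v₁ = 4.

4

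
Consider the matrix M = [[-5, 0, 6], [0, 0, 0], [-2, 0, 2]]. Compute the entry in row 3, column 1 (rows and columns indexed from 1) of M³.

-14

Characteristic polynomial: t^3 + 3t^2 + 2t = t(t + 1)(t + 2), so the eigenvalues are -2, -1, 0.
t=-1: eigenvector (-3, 0, -2).
t=0: eigenvector (0, 1, 0).
t=-2: eigenvector (2, 0, 1).
P = [[-3, 0, 2], [0, 1, 0], [-2, 0, 1]], D = diag(-1, 0, -2), P⁻¹ = [[1, 0, -2], [0, 1, 0], [2, 0, -3]].
M³ = P·diag(-1, 0, -8)·P⁻¹ = [[-29, 0, 42], [0, 0, 0], [-14, 0, 20]].
The requested entry is -14.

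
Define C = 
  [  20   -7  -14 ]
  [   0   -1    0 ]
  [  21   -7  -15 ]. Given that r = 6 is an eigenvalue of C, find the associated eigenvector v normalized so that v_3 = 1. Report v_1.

1

C − 6I = [[14, -7, -14], [0, -7, 0], [21, -7, -21]].
Solving (C − 6I)v = 0 gives the eigenspace spanned by (1, 0, 1).
With v_3 = 1, v = (1, 0, 1), so v_1 = 1.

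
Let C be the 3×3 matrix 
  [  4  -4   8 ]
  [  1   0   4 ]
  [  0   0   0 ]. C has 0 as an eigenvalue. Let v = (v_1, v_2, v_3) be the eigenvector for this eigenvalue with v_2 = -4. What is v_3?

C = [[4, -4, 8], [1, 0, 4], [0, 0, 0]].
Solving (C)v = 0 gives the eigenspace spanned by (-8, -4, 2).
With v_2 = -4, v = (-8, -4, 2), so v_3 = 2.

2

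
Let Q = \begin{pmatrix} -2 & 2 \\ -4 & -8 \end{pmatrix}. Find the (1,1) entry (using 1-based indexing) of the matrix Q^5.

Characteristic polynomial: t^2 + 10t + 24 = (t + 4)(t + 6), so the eigenvalues are -6, -4.
t=-6: eigenvector (1, -2).
t=-4: eigenvector (1, -1).
P = [[1, 1], [-2, -1]], D = diag(-6, -4), P⁻¹ = [[-1, -1], [2, 1]].
Q⁵ = P·diag(-7776, -1024)·P⁻¹ = [[5728, 6752], [-13504, -14528]].
The requested entry is 5728.

5728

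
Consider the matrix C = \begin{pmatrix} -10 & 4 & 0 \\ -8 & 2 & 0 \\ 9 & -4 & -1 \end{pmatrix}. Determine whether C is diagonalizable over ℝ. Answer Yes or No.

Yes

Characteristic polynomial: p(s) = s^3 + 9s^2 + 20s + 12 = (s + 1)(s + 2)(s + 6).
All 3 eigenvalues are distinct, so C is diagonalizable.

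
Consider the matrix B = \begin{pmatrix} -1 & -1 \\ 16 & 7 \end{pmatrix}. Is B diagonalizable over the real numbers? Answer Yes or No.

Characteristic polynomial: p(r) = r^2 - 6r + 9 = (r - 3)^2.
r = 3 has algebraic multiplicity 2; rank(B − 3I) = 1, so geometric multiplicity = 1.
Geometric multiplicity < algebraic multiplicity, so B is not diagonalizable.

No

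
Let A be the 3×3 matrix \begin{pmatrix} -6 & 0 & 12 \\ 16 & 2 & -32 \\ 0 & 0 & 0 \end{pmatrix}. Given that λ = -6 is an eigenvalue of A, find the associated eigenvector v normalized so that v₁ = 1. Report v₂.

A + 6I = [[0, 0, 12], [16, 8, -32], [0, 0, 6]].
Solving (A + 6I)v = 0 gives the eigenspace spanned by (1, -2, 0).
With v₁ = 1, v = (1, -2, 0), so v₂ = -2.

-2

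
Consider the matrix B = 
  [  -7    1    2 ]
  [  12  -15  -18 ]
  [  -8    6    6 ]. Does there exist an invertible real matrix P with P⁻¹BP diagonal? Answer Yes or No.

Characteristic polynomial: p(λ) = λ^3 + 16λ^2 + 85λ + 150 = (λ + 5)^2(λ + 6).
λ = -5 has algebraic multiplicity 2; rank(B + 5I) = 2, so geometric multiplicity = 1.
Geometric multiplicity < algebraic multiplicity, so B is not diagonalizable.

No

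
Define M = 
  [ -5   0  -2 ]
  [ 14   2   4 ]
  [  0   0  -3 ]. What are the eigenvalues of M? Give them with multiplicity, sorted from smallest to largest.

Characteristic polynomial: p(r) = r^3 + 6r^2 - r - 30 = (r - 2)(r + 3)(r + 5).
Roots (with multiplicity): -5, -3, 2.

-5, -3, 2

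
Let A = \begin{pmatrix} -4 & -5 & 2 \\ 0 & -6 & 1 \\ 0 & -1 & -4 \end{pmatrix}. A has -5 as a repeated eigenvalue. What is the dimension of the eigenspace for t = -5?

1

A + 5I = [[1, -5, 2], [0, -1, 1], [0, -1, 1]].
This matrix has rank 2, so its null space has dimension 3 − 2 = 1.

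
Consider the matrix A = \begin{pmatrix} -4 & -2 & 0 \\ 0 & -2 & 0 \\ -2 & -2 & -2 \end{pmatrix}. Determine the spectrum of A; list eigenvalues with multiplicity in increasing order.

Characteristic polynomial: p(t) = t^3 + 8t^2 + 20t + 16 = (t + 2)^2(t + 4).
Roots (with multiplicity): -4, -2, -2.

-4, -2, -2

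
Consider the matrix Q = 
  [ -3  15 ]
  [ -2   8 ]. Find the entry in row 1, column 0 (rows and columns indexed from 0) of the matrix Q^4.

-130

Characteristic polynomial: s^2 - 5s + 6 = (s - 3)(s - 2), so the eigenvalues are 2, 3.
s=3: eigenvector (-5, -2).
s=2: eigenvector (3, 1).
P = [[-5, 3], [-2, 1]], D = diag(3, 2), P⁻¹ = [[1, -3], [2, -5]].
Q⁴ = P·diag(81, 16)·P⁻¹ = [[-309, 975], [-130, 406]].
The requested entry is -130.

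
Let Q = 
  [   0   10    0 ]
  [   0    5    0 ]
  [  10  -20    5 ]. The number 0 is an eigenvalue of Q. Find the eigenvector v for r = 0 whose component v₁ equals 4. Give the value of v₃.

-8

Q = [[0, 10, 0], [0, 5, 0], [10, -20, 5]].
Solving (Q)v = 0 gives the eigenspace spanned by (4, 0, -8).
With v₁ = 4, v = (4, 0, -8), so v₃ = -8.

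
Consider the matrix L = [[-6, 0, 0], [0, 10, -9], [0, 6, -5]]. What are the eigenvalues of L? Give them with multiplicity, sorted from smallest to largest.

Characteristic polynomial: p(s) = s^3 + s^2 - 26s + 24 = (s - 4)(s - 1)(s + 6).
Roots (with multiplicity): -6, 1, 4.

-6, 1, 4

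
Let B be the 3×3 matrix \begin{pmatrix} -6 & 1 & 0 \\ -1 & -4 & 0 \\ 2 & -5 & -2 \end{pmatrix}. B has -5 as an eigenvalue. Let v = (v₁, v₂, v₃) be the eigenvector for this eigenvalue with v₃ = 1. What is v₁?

B + 5I = [[-1, 1, 0], [-1, 1, 0], [2, -5, 3]].
Solving (B + 5I)v = 0 gives the eigenspace spanned by (1, 1, 1).
With v₃ = 1, v = (1, 1, 1), so v₁ = 1.

1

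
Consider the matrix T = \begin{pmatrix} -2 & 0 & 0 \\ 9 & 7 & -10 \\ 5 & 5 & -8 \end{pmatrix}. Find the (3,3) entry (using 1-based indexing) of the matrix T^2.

Characteristic polynomial: r^3 + 3r^2 - 4r - 12 = (r - 2)(r + 2)(r + 3), so the eigenvalues are -3, -2, 2.
r=-2: eigenvector (1, -1, 0).
r=2: eigenvector (0, -2, -1).
r=-3: eigenvector (0, 1, 1).
P = [[1, 0, 0], [-1, -2, 1], [0, -1, 1]], D = diag(-2, 2, -3), P⁻¹ = [[1, 0, 0], [-1, -1, 1], [-1, -1, 2]].
T² = P·diag(4, 4, 9)·P⁻¹ = [[4, 0, 0], [-5, -1, 10], [-5, -5, 14]].
The requested entry is 14.

14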